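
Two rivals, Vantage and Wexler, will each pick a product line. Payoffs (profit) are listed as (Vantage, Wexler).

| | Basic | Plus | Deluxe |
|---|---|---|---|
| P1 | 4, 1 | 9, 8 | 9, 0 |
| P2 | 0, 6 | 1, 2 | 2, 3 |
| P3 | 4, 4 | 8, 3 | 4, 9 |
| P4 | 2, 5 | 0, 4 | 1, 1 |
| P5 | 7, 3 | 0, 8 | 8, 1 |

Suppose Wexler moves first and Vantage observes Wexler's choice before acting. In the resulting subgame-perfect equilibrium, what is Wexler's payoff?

8

Vantage best-responds to each possible Wexler move:
- Basic → Vantage plays P5 (best of 4, 0, 4, 2, 7); Wexler gets 3.
- Plus → Vantage plays P1 (best of 9, 1, 8, 0, 0); Wexler gets 8.
- Deluxe → Vantage plays P1 (best of 9, 2, 4, 1, 8); Wexler gets 0.
Among 3, 8, 0, the best is 8 at Plus. Subgame-perfect outcome: (P1, Plus) with payoffs (9, 8).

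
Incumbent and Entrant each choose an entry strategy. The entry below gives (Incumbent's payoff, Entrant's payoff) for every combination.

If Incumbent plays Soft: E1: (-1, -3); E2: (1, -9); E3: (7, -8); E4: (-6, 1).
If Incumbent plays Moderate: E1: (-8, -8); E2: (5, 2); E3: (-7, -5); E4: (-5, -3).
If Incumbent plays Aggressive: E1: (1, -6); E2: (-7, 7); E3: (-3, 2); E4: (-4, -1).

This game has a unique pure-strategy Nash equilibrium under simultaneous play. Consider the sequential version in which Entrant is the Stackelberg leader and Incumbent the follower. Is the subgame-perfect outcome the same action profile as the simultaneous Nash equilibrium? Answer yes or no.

Solve by backward induction (Entrant leads).
- E1: Incumbent compares -1, -8, 1 and picks Aggressive; Entrant would get -6.
- E2: Incumbent compares 1, 5, -7 and picks Moderate; Entrant would get 2.
- E3: Incumbent compares 7, -7, -3 and picks Soft; Entrant would get -8.
- E4: Incumbent compares -6, -5, -4 and picks Aggressive; Entrant would get -1.
Entrant's induced payoffs are -6, 2, -8, -1, so Entrant commits to E2. Subgame-perfect outcome: (Moderate, E2) with payoffs (5, 2).
Under simultaneous play:
Incumbent's best replies: E1→Aggressive; E2→Moderate; E3→Soft; E4→Aggressive.
Entrant's best replies: Soft→E4; Moderate→E2; Aggressive→E2.
Only (Moderate, E2) has each player best-responding; Nash payoffs (5, 2).
Sequential outcome (Moderate, E2) coincides with the Nash profile (Moderate, E2).

yes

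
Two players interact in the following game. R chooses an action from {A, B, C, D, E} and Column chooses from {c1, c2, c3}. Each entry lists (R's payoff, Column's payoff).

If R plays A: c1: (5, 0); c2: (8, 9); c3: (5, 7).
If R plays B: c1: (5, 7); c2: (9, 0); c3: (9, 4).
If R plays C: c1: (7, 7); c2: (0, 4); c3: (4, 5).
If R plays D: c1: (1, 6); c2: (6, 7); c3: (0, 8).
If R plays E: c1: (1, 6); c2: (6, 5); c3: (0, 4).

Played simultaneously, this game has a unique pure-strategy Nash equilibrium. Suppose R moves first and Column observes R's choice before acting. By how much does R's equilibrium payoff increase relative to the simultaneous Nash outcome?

1

Column best-responds to each possible R move:
- A: BR = c2, leader payoff 8.
- B: BR = c1, leader payoff 5.
- C: BR = c1, leader payoff 7.
- D: BR = c3, leader payoff 0.
- E: BR = c1, leader payoff 1.
Maximizing over 8, 5, 7, 0, 1, R chooses A. Subgame-perfect outcome: (A, c2) with payoffs (8, 9).
Under simultaneous play:
R's best replies: c1→C; c2→B; c3→B.
Column's best replies: A→c2; B→c1; C→c1; D→c3; E→c1.
Only (C, c1) has each player best-responding; Nash payoffs (7, 7).
R's commitment gain: 8 − 7 = 1.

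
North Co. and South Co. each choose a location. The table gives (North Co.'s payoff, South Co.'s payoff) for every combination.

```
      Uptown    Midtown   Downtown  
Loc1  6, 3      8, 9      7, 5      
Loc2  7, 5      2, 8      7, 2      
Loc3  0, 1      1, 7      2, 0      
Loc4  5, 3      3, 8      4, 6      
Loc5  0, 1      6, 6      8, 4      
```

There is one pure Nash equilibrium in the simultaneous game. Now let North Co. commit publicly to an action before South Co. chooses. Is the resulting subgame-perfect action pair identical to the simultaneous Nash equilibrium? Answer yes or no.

yes

Backward induction with North Co. moving first.
- Loc1: BR = Midtown, leader payoff 8.
- Loc2: BR = Midtown, leader payoff 2.
- Loc3: BR = Midtown, leader payoff 1.
- Loc4: BR = Midtown, leader payoff 3.
- Loc5: BR = Midtown, leader payoff 6.
North Co.'s induced payoffs are 8, 2, 1, 3, 6, so North Co. commits to Loc1. Subgame-perfect outcome: (Loc1, Midtown) with payoffs (8, 9).
Now find the simultaneous Nash equilibrium.
North Co.'s best replies: Uptown→Loc2; Midtown→Loc1; Downtown→Loc5.
South Co.'s best replies: Loc1→Midtown; Loc2→Midtown; Loc3→Midtown; Loc4→Midtown; Loc5→Midtown.
Only (Loc1, Midtown) has each player best-responding; Nash payoffs (8, 9).
Sequential outcome (Loc1, Midtown) coincides with the Nash profile (Loc1, Midtown).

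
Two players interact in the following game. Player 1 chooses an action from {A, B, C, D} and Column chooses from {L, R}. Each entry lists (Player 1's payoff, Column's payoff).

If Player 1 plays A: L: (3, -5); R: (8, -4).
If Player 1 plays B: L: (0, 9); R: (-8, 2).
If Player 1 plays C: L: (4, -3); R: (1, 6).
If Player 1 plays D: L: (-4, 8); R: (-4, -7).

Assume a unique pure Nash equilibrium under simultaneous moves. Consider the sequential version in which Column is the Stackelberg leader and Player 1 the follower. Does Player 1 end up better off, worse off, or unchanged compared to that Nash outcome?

Work backward from Player 1's decision.
- L: Player 1 compares 3, 0, 4, -4 and picks C; Column would get -3.
- R: Player 1 compares 8, -8, 1, -4 and picks A; Column would get -4.
Column's induced payoffs are -3, -4, so Column commits to L. Subgame-perfect outcome: (C, L) with payoffs (4, -3).
Under simultaneous play:
Player 1's best replies: L→C; R→A.
Column's best replies: A→R; B→L; C→R; D→L.
Only (A, R) has each player best-responding; Nash payoffs (8, -4).
Player 1 earns 4 sequentially versus 8 at the Nash outcome: worse off.

worse off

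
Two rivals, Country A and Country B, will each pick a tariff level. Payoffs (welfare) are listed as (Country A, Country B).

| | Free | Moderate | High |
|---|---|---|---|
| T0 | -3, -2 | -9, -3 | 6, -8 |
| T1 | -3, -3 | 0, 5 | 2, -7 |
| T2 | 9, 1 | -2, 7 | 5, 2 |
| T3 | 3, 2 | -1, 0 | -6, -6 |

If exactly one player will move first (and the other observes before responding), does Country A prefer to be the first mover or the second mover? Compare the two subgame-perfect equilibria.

If Country A leads: Country B's best replies are T0→Free, T1→Moderate, T2→Moderate, T3→Free; Country A's induced payoffs -3, 0, -2, 3; outcome (T3, Free), payoffs (3, 2).
If Country B leads: Country A's best replies are Free→T2, Moderate→T1, High→T0; Country B's induced payoffs 1, 5, -8; outcome (T1, Moderate), payoffs (0, 5).
Country A gets 3 moving first and 0 moving second, so Country A prefers to move first.

first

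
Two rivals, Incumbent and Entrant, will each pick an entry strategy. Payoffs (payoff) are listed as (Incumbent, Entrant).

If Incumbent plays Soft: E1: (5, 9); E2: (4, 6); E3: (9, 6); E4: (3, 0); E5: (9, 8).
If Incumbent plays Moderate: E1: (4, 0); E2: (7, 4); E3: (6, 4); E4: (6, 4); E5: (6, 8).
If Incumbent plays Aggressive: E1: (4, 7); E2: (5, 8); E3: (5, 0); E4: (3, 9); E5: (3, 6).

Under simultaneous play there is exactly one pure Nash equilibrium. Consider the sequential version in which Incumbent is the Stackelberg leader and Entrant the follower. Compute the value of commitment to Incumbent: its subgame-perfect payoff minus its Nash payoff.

1

Entrant best-responds to each possible Incumbent move:
- Soft: Entrant compares 9, 6, 6, 0, 8 and picks E1; Incumbent would get 5.
- Moderate: Entrant compares 0, 4, 4, 4, 8 and picks E5; Incumbent would get 6.
- Aggressive: Entrant compares 7, 8, 0, 9, 6 and picks E4; Incumbent would get 3.
Incumbent's induced payoffs are 5, 6, 3, so Incumbent commits to Moderate. Subgame-perfect outcome: (Moderate, E5) with payoffs (6, 8).
Under simultaneous play:
Incumbent's best replies: E1→Soft; E2→Moderate; E3→Soft; E4→Moderate; E5→Soft.
Entrant's best replies: Soft→E1; Moderate→E5; Aggressive→E4.
Only (Soft, E1) has each player best-responding; Nash payoffs (5, 9).
Incumbent's commitment gain: 6 − 5 = 1.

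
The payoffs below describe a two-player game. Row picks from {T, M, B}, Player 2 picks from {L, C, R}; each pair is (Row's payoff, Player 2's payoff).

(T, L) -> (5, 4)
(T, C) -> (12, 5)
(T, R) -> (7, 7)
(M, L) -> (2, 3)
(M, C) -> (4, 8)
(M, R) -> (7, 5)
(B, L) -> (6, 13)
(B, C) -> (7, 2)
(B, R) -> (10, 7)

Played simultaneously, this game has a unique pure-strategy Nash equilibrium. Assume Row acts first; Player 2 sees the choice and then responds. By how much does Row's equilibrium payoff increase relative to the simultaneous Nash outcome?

Backward induction with Row moving first.
- T: BR = R, leader payoff 7.
- M: BR = C, leader payoff 4.
- B: BR = L, leader payoff 6.
Row's induced payoffs are 7, 4, 6, so Row commits to T. Subgame-perfect outcome: (T, R) with payoffs (7, 7).
Under simultaneous play:
Row's best replies: L→B; C→T; R→B.
Player 2's best replies: T→R; M→C; B→L.
Only (B, L) has each player best-responding; Nash payoffs (6, 13).
Row's commitment gain: 7 − 6 = 1.

1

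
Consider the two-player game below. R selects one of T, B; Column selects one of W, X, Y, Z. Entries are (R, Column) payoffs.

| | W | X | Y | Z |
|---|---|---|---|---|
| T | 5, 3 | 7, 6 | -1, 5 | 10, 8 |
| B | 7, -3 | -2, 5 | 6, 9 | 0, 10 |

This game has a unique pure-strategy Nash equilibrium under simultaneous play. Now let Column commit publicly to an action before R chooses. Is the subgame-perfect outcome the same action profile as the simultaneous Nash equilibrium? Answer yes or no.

no

Backward induction with Column moving first.
- W: R compares 5, 7 and picks B; Column would get -3.
- X: R compares 7, -2 and picks T; Column would get 6.
- Y: R compares -1, 6 and picks B; Column would get 9.
- Z: R compares 10, 0 and picks T; Column would get 8.
Maximizing over -3, 6, 9, 8, Column chooses Y. Subgame-perfect outcome: (B, Y) with payoffs (6, 9).
For the simultaneous game, intersect best replies.
R's best replies: W→B; X→T; Y→B; Z→T.
Column's best replies: T→Z; B→Z.
The unique mutual best reply is (T, Z), giving (10, 8).
Sequential outcome (B, Y) differs from the Nash profile (T, Z).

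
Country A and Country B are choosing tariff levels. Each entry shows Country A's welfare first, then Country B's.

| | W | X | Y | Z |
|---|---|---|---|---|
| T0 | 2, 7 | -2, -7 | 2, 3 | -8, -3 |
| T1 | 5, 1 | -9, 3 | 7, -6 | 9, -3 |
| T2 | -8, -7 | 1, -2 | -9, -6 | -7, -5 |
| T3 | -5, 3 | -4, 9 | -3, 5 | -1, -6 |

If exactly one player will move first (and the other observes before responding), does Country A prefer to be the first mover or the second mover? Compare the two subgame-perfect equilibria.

If Country A leads: Country B's best replies are T0→W, T1→X, T2→X, T3→X; Country A's induced payoffs 2, -9, 1, -4; outcome (T0, W), payoffs (2, 7).
If Country B leads: Country A's best replies are W→T1, X→T2, Y→T1, Z→T1; Country B's induced payoffs 1, -2, -6, -3; outcome (T1, W), payoffs (5, 1).
Country A gets 2 moving first and 5 moving second, so Country A prefers to move second.

second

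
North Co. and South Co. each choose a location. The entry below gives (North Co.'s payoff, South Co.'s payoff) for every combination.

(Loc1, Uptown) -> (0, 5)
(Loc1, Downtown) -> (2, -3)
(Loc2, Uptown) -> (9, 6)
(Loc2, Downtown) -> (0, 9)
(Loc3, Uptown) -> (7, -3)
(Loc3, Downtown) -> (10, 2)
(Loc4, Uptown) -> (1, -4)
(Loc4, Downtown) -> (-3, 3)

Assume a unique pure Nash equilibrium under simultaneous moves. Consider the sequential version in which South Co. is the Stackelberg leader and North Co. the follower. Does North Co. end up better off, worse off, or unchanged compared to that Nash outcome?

worse off

Solve by backward induction (South Co. leads).
- Uptown → North Co. plays Loc2 (best of 0, 9, 7, 1); South Co. gets 6.
- Downtown → North Co. plays Loc3 (best of 2, 0, 10, -3); South Co. gets 2.
Maximizing over 6, 2, South Co. chooses Uptown. Subgame-perfect outcome: (Loc2, Uptown) with payoffs (9, 6).
Under simultaneous play:
North Co.'s best replies: Uptown→Loc2; Downtown→Loc3.
South Co.'s best replies: Loc1→Uptown; Loc2→Downtown; Loc3→Downtown; Loc4→Downtown.
The unique mutual best reply is (Loc3, Downtown), giving (10, 2).
North Co. earns 9 sequentially versus 10 at the Nash outcome: worse off.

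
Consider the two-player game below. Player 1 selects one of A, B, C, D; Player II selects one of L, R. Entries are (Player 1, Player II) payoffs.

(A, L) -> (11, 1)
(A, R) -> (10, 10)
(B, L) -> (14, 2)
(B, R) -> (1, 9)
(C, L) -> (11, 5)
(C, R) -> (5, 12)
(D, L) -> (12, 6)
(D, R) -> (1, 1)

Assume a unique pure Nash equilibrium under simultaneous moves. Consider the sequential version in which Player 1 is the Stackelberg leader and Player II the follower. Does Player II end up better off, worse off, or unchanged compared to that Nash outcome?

Work backward from Player II's decision.
- A: BR = R, leader payoff 10.
- B: BR = R, leader payoff 1.
- C: BR = R, leader payoff 5.
- D: BR = L, leader payoff 12.
Among 10, 1, 5, 12, the best is 12 at D. Subgame-perfect outcome: (D, L) with payoffs (12, 6).
For the simultaneous game, intersect best replies.
Player 1's best replies: L→B; R→A.
Player II's best replies: A→R; B→R; C→R; D→L.
Only (A, R) has each player best-responding; Nash payoffs (10, 10).
Player II earns 6 sequentially versus 10 at the Nash outcome: worse off.

worse off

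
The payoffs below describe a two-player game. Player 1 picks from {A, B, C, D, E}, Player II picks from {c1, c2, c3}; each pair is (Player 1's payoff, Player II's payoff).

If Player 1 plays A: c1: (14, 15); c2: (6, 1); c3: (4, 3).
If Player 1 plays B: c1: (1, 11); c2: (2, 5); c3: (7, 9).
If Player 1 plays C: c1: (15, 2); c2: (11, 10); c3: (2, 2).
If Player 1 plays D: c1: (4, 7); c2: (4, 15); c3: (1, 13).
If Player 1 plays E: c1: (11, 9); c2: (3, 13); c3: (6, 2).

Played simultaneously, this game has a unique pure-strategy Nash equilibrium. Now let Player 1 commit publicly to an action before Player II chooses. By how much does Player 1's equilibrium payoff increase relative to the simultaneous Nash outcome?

Player II best-responds to each possible Player 1 move:
- A: Player II compares 15, 1, 3 and picks c1; Player 1 would get 14.
- B: Player II compares 11, 5, 9 and picks c1; Player 1 would get 1.
- C: Player II compares 2, 10, 2 and picks c2; Player 1 would get 11.
- D: Player II compares 7, 15, 13 and picks c2; Player 1 would get 4.
- E: Player II compares 9, 13, 2 and picks c2; Player 1 would get 3.
Maximizing over 14, 1, 11, 4, 3, Player 1 chooses A. Subgame-perfect outcome: (A, c1) with payoffs (14, 15).
For the simultaneous game, intersect best replies.
Player 1's best replies: c1→C; c2→C; c3→B.
Player II's best replies: A→c1; B→c1; C→c2; D→c2; E→c2.
The unique mutual best reply is (C, c2), giving (11, 10).
Player 1's commitment gain: 14 − 11 = 3.

3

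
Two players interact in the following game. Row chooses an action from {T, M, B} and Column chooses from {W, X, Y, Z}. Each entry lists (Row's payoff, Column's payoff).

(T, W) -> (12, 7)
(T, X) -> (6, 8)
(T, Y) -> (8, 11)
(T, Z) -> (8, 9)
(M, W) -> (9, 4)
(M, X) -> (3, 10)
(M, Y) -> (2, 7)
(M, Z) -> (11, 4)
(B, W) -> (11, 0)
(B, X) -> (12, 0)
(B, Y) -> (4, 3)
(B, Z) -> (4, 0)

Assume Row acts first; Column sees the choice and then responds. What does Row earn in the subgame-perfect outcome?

8

Backward induction with Row moving first.
- T: BR = Y, leader payoff 8.
- M: BR = X, leader payoff 3.
- B: BR = Y, leader payoff 4.
Row's induced payoffs are 8, 3, 4, so Row commits to T. Subgame-perfect outcome: (T, Y) with payoffs (8, 11).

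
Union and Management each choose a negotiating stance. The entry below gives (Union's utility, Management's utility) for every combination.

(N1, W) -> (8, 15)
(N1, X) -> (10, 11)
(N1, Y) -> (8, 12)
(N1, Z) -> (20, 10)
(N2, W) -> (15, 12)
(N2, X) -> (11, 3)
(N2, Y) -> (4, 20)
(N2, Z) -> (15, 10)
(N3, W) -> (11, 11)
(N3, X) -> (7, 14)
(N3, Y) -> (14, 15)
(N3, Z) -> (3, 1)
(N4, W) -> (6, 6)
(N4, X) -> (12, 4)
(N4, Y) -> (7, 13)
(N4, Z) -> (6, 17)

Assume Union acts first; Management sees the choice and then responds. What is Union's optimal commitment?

N3

Backward induction with Union moving first.
- N1 → Management plays W (best of 15, 11, 12, 10); Union gets 8.
- N2 → Management plays Y (best of 12, 3, 20, 10); Union gets 4.
- N3 → Management plays Y (best of 11, 14, 15, 1); Union gets 14.
- N4 → Management plays Z (best of 6, 4, 13, 17); Union gets 6.
Maximizing over 8, 4, 14, 6, Union chooses N3. Subgame-perfect outcome: (N3, Y) with payoffs (14, 15).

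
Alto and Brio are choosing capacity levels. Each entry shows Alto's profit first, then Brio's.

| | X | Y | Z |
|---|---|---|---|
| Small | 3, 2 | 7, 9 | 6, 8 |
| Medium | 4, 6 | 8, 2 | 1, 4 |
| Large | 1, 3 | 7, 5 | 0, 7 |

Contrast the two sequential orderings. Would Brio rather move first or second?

second

If Alto leads: Brio's best replies are Small→Y, Medium→X, Large→Z; Alto's induced payoffs 7, 4, 0; outcome (Small, Y), payoffs (7, 9).
If Brio leads: Alto's best replies are X→Medium, Y→Medium, Z→Small; Brio's induced payoffs 6, 2, 8; outcome (Small, Z), payoffs (6, 8).
Brio gets 8 moving first and 9 moving second, so Brio prefers to move second.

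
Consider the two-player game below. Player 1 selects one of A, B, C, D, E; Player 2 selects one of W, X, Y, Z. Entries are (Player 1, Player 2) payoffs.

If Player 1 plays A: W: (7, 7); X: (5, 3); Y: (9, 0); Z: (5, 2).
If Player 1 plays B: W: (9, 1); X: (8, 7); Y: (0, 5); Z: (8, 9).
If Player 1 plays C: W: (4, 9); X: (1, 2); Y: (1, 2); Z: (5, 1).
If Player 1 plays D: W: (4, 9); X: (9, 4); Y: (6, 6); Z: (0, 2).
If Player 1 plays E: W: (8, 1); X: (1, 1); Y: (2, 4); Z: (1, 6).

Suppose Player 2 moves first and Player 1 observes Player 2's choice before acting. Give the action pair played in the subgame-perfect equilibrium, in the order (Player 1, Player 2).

(B, Z)

Backward induction with Player 2 moving first.
- W → Player 1 plays B (best of 7, 9, 4, 4, 8); Player 2 gets 1.
- X → Player 1 plays D (best of 5, 8, 1, 9, 1); Player 2 gets 4.
- Y → Player 1 plays A (best of 9, 0, 1, 6, 2); Player 2 gets 0.
- Z → Player 1 plays B (best of 5, 8, 5, 0, 1); Player 2 gets 9.
Among 1, 4, 0, 9, the best is 9 at Z. Subgame-perfect outcome: (B, Z) with payoffs (8, 9).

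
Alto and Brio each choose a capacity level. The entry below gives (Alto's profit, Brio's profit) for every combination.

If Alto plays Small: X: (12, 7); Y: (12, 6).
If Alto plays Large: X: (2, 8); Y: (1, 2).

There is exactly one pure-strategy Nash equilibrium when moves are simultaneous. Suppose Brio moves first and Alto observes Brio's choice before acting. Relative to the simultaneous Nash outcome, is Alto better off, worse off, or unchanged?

Alto best-responds to each possible Brio move:
- X → Alto plays Small (best of 12, 2); Brio gets 7.
- Y → Alto plays Small (best of 12, 1); Brio gets 6.
Maximizing over 7, 6, Brio chooses X. Subgame-perfect outcome: (Small, X) with payoffs (12, 7).
Under simultaneous play:
Alto's best replies: X→Small; Y→Small.
Brio's best replies: Small→X; Large→X.
The unique mutual best reply is (Small, X), giving (12, 7).
Alto earns 12 sequentially versus 12 at the Nash outcome: unchanged.

unchanged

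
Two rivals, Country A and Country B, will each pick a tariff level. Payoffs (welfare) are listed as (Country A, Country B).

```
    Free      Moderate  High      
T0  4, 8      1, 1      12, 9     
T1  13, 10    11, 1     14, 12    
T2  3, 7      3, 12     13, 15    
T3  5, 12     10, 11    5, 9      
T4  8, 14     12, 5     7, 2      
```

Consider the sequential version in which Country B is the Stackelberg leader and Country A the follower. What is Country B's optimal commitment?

High

Country A best-responds to each possible Country B move:
- Free → Country A plays T1 (best of 4, 13, 3, 5, 8); Country B gets 10.
- Moderate → Country A plays T4 (best of 1, 11, 3, 10, 12); Country B gets 5.
- High → Country A plays T1 (best of 12, 14, 13, 5, 7); Country B gets 12.
Country B's induced payoffs are 10, 5, 12, so Country B commits to High. Subgame-perfect outcome: (T1, High) with payoffs (14, 12).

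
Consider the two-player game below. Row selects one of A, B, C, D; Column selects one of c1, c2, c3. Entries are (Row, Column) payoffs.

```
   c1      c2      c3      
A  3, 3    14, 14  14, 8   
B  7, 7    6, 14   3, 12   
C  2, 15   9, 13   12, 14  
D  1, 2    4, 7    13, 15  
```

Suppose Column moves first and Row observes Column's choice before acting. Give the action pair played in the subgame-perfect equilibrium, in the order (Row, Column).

(A, c2)

Work backward from Row's decision.
- c1: Row compares 3, 7, 2, 1 and picks B; Column would get 7.
- c2: Row compares 14, 6, 9, 4 and picks A; Column would get 14.
- c3: Row compares 14, 3, 12, 13 and picks A; Column would get 8.
Column's induced payoffs are 7, 14, 8, so Column commits to c2. Subgame-perfect outcome: (A, c2) with payoffs (14, 14).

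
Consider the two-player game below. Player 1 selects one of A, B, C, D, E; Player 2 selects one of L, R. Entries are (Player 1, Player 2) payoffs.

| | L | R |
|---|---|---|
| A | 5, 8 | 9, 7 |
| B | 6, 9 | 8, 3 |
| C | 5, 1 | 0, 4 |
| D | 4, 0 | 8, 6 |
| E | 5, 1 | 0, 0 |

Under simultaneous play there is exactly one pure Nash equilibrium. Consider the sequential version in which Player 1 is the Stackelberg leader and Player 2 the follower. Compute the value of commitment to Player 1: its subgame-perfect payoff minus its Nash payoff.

2

Work backward from Player 2's decision.
- A: Player 2 compares 8, 7 and picks L; Player 1 would get 5.
- B: Player 2 compares 9, 3 and picks L; Player 1 would get 6.
- C: Player 2 compares 1, 4 and picks R; Player 1 would get 0.
- D: Player 2 compares 0, 6 and picks R; Player 1 would get 8.
- E: Player 2 compares 1, 0 and picks L; Player 1 would get 5.
Player 1's induced payoffs are 5, 6, 0, 8, 5, so Player 1 commits to D. Subgame-perfect outcome: (D, R) with payoffs (8, 6).
Under simultaneous play:
Player 1's best replies: L→B; R→A.
Player 2's best replies: A→L; B→L; C→R; D→R; E→L.
The unique mutual best reply is (B, L), giving (6, 9).
Player 1's commitment gain: 8 − 6 = 2.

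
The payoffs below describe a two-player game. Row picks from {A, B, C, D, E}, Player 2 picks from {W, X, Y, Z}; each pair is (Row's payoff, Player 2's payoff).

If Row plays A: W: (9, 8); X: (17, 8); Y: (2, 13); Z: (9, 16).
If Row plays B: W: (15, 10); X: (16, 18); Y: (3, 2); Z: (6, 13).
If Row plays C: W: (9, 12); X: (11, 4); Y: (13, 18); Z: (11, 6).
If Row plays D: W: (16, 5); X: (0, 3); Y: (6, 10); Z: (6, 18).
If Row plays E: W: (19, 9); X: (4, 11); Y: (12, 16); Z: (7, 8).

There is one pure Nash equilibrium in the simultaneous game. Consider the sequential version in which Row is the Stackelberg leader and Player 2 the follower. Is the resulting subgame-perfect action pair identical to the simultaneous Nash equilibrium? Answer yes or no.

Solve by backward induction (Row leads).
- A → Player 2 plays Z (best of 8, 8, 13, 16); Row gets 9.
- B → Player 2 plays X (best of 10, 18, 2, 13); Row gets 16.
- C → Player 2 plays Y (best of 12, 4, 18, 6); Row gets 13.
- D → Player 2 plays Z (best of 5, 3, 10, 18); Row gets 6.
- E → Player 2 plays Y (best of 9, 11, 16, 8); Row gets 12.
Maximizing over 9, 16, 13, 6, 12, Row chooses B. Subgame-perfect outcome: (B, X) with payoffs (16, 18).
Now find the simultaneous Nash equilibrium.
Row's best replies: W→E; X→A; Y→C; Z→C.
Player 2's best replies: A→Z; B→X; C→Y; D→Z; E→Y.
Only (C, Y) has each player best-responding; Nash payoffs (13, 18).
Sequential outcome (B, X) differs from the Nash profile (C, Y).

no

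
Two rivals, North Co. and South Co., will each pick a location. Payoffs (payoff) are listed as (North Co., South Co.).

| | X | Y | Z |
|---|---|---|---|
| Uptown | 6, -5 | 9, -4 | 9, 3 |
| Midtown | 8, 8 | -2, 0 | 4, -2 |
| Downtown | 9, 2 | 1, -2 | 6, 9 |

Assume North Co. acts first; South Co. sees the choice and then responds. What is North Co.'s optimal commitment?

Uptown

Solve by backward induction (North Co. leads).
- Uptown: South Co. compares -5, -4, 3 and picks Z; North Co. would get 9.
- Midtown: South Co. compares 8, 0, -2 and picks X; North Co. would get 8.
- Downtown: South Co. compares 2, -2, 9 and picks Z; North Co. would get 6.
Maximizing over 9, 8, 6, North Co. chooses Uptown. Subgame-perfect outcome: (Uptown, Z) with payoffs (9, 3).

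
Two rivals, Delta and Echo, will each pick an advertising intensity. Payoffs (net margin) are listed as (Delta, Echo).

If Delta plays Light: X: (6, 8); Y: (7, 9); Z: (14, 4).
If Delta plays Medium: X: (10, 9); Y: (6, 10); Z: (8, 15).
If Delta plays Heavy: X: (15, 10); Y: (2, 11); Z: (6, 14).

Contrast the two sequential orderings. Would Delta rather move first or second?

If Delta leads: Echo's best replies are Light→Y, Medium→Z, Heavy→Z; Delta's induced payoffs 7, 8, 6; outcome (Medium, Z), payoffs (8, 15).
If Echo leads: Delta's best replies are X→Heavy, Y→Light, Z→Light; Echo's induced payoffs 10, 9, 4; outcome (Heavy, X), payoffs (15, 10).
Delta gets 8 moving first and 15 moving second, so Delta prefers to move second.

second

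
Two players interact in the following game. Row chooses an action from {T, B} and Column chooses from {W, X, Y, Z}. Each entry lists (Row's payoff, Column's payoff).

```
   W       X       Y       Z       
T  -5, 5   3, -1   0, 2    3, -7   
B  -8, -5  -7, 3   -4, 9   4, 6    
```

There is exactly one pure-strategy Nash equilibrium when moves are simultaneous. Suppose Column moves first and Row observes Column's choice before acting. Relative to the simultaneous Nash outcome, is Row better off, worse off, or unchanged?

Work backward from Row's decision.
- W: BR = T, leader payoff 5.
- X: BR = T, leader payoff -1.
- Y: BR = T, leader payoff 2.
- Z: BR = B, leader payoff 6.
Among 5, -1, 2, 6, the best is 6 at Z. Subgame-perfect outcome: (B, Z) with payoffs (4, 6).
Under simultaneous play:
Row's best replies: W→T; X→T; Y→T; Z→B.
Column's best replies: T→W; B→Y.
Only (T, W) has each player best-responding; Nash payoffs (-5, 5).
Row earns 4 sequentially versus -5 at the Nash outcome: better off.

better off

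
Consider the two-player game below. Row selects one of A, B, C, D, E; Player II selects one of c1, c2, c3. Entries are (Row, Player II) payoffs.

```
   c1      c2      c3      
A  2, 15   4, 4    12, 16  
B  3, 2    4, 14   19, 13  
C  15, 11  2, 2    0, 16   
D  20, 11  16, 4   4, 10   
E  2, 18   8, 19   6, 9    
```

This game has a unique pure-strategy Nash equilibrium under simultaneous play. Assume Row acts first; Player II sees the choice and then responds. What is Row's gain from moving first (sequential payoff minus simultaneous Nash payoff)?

Player II best-responds to each possible Row move:
- A: BR = c3, leader payoff 12.
- B: BR = c2, leader payoff 4.
- C: BR = c3, leader payoff 0.
- D: BR = c1, leader payoff 20.
- E: BR = c2, leader payoff 8.
Maximizing over 12, 4, 0, 20, 8, Row chooses D. Subgame-perfect outcome: (D, c1) with payoffs (20, 11).
Under simultaneous play:
Row's best replies: c1→D; c2→D; c3→B.
Player II's best replies: A→c3; B→c2; C→c3; D→c1; E→c2.
Only (D, c1) has each player best-responding; Nash payoffs (20, 11).
Row's commitment gain: 20 − 20 = 0.

0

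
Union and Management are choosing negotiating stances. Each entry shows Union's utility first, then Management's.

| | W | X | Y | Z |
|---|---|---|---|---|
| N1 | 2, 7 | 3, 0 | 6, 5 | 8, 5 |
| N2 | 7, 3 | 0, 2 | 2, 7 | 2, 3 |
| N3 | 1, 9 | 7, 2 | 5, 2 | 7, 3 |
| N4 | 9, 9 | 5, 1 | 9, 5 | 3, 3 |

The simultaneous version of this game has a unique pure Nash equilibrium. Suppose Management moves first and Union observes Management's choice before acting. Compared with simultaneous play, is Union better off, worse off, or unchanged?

unchanged

Union best-responds to each possible Management move:
- W: Union compares 2, 7, 1, 9 and picks N4; Management would get 9.
- X: Union compares 3, 0, 7, 5 and picks N3; Management would get 2.
- Y: Union compares 6, 2, 5, 9 and picks N4; Management would get 5.
- Z: Union compares 8, 2, 7, 3 and picks N1; Management would get 5.
Among 9, 2, 5, 5, the best is 9 at W. Subgame-perfect outcome: (N4, W) with payoffs (9, 9).
For the simultaneous game, intersect best replies.
Union's best replies: W→N4; X→N3; Y→N4; Z→N1.
Management's best replies: N1→W; N2→Y; N3→W; N4→W.
Only (N4, W) has each player best-responding; Nash payoffs (9, 9).
Union earns 9 sequentially versus 9 at the Nash outcome: unchanged.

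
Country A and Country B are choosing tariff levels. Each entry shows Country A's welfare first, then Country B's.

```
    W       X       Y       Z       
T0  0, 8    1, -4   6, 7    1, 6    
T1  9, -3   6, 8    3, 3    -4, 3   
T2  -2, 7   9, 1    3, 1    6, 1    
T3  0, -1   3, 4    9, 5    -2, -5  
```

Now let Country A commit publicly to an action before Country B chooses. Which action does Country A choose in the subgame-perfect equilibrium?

Country B best-responds to each possible Country A move:
- T0 → Country B plays W (best of 8, -4, 7, 6); Country A gets 0.
- T1 → Country B plays X (best of -3, 8, 3, 3); Country A gets 6.
- T2 → Country B plays W (best of 7, 1, 1, 1); Country A gets -2.
- T3 → Country B plays Y (best of -1, 4, 5, -5); Country A gets 9.
Country A's induced payoffs are 0, 6, -2, 9, so Country A commits to T3. Subgame-perfect outcome: (T3, Y) with payoffs (9, 5).

T3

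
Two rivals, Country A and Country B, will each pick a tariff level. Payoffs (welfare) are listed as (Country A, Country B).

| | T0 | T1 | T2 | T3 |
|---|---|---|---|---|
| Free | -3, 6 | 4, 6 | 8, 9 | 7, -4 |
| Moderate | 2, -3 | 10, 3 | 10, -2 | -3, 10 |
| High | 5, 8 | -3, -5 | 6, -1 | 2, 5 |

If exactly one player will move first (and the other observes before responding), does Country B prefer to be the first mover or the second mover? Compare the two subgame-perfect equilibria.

If Country A leads: Country B's best replies are Free→T2, Moderate→T3, High→T0; Country A's induced payoffs 8, -3, 5; outcome (Free, T2), payoffs (8, 9).
If Country B leads: Country A's best replies are T0→High, T1→Moderate, T2→Moderate, T3→Free; Country B's induced payoffs 8, 3, -2, -4; outcome (High, T0), payoffs (5, 8).
Country B gets 8 moving first and 9 moving second, so Country B prefers to move second.

second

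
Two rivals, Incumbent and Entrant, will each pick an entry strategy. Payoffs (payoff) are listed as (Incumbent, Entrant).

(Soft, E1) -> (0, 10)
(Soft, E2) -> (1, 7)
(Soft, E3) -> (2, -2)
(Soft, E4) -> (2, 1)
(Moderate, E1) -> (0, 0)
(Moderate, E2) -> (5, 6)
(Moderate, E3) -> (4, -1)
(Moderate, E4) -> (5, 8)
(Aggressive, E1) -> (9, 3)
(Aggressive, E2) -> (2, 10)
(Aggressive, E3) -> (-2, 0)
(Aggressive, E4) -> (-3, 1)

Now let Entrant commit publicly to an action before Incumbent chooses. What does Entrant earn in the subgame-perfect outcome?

Work backward from Incumbent's decision.
- E1: BR = Aggressive, leader payoff 3.
- E2: BR = Moderate, leader payoff 6.
- E3: BR = Moderate, leader payoff -1.
- E4: BR = Moderate, leader payoff 8.
Among 3, 6, -1, 8, the best is 8 at E4. Subgame-perfect outcome: (Moderate, E4) with payoffs (5, 8).

8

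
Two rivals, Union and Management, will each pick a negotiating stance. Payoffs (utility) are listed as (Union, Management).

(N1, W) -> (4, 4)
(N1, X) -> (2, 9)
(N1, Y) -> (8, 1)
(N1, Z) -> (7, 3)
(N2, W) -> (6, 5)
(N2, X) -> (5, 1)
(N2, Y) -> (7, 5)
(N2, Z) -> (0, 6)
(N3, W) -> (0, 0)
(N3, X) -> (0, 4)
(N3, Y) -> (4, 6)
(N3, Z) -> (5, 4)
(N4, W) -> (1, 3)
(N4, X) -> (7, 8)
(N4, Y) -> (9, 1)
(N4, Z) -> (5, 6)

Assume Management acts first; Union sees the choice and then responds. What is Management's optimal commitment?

X

Backward induction with Management moving first.
- W: BR = N2, leader payoff 5.
- X: BR = N4, leader payoff 8.
- Y: BR = N4, leader payoff 1.
- Z: BR = N1, leader payoff 3.
Management's induced payoffs are 5, 8, 1, 3, so Management commits to X. Subgame-perfect outcome: (N4, X) with payoffs (7, 8).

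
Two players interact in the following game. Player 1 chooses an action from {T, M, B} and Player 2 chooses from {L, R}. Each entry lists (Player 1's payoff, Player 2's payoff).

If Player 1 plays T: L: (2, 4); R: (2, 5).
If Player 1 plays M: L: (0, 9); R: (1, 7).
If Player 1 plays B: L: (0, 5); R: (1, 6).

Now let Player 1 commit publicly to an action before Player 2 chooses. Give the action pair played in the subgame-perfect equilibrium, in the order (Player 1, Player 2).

(T, R)

Backward induction with Player 1 moving first.
- T: Player 2 compares 4, 5 and picks R; Player 1 would get 2.
- M: Player 2 compares 9, 7 and picks L; Player 1 would get 0.
- B: Player 2 compares 5, 6 and picks R; Player 1 would get 1.
Player 1's induced payoffs are 2, 0, 1, so Player 1 commits to T. Subgame-perfect outcome: (T, R) with payoffs (2, 5).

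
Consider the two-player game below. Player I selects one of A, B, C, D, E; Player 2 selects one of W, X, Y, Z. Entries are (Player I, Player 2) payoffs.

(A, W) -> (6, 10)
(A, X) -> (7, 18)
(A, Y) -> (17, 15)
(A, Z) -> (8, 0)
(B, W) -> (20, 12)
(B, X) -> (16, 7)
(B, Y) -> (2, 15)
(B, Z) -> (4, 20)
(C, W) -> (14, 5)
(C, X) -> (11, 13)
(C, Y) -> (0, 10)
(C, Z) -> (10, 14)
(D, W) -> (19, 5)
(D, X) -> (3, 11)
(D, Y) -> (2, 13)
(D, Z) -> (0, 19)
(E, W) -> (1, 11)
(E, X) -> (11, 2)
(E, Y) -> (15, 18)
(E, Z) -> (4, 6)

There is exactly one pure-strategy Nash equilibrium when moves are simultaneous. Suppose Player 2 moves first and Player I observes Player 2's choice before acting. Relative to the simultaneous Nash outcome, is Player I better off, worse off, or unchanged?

Player I best-responds to each possible Player 2 move:
- W: Player I compares 6, 20, 14, 19, 1 and picks B; Player 2 would get 12.
- X: Player I compares 7, 16, 11, 3, 11 and picks B; Player 2 would get 7.
- Y: Player I compares 17, 2, 0, 2, 15 and picks A; Player 2 would get 15.
- Z: Player I compares 8, 4, 10, 0, 4 and picks C; Player 2 would get 14.
Maximizing over 12, 7, 15, 14, Player 2 chooses Y. Subgame-perfect outcome: (A, Y) with payoffs (17, 15).
For the simultaneous game, intersect best replies.
Player I's best replies: W→B; X→B; Y→A; Z→C.
Player 2's best replies: A→X; B→Z; C→Z; D→Z; E→Y.
The unique mutual best reply is (C, Z), giving (10, 14).
Player I earns 17 sequentially versus 10 at the Nash outcome: better off.

better off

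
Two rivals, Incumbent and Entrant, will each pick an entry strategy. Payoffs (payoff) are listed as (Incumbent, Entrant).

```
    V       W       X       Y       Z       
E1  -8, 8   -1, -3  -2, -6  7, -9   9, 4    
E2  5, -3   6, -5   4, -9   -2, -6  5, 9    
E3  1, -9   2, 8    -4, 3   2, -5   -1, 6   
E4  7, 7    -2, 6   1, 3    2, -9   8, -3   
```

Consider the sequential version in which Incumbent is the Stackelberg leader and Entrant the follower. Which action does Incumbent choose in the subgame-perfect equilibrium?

E4

Solve by backward induction (Incumbent leads).
- E1: Entrant compares 8, -3, -6, -9, 4 and picks V; Incumbent would get -8.
- E2: Entrant compares -3, -5, -9, -6, 9 and picks Z; Incumbent would get 5.
- E3: Entrant compares -9, 8, 3, -5, 6 and picks W; Incumbent would get 2.
- E4: Entrant compares 7, 6, 3, -9, -3 and picks V; Incumbent would get 7.
Maximizing over -8, 5, 2, 7, Incumbent chooses E4. Subgame-perfect outcome: (E4, V) with payoffs (7, 7).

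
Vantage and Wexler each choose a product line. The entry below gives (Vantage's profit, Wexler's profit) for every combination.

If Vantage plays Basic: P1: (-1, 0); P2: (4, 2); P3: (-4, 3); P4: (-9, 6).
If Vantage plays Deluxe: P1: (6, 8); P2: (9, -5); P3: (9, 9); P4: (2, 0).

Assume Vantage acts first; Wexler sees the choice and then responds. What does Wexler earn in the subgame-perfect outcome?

Backward induction with Vantage moving first.
- Basic: Wexler compares 0, 2, 3, 6 and picks P4; Vantage would get -9.
- Deluxe: Wexler compares 8, -5, 9, 0 and picks P3; Vantage would get 9.
Vantage's induced payoffs are -9, 9, so Vantage commits to Deluxe. Subgame-perfect outcome: (Deluxe, P3) with payoffs (9, 9).

9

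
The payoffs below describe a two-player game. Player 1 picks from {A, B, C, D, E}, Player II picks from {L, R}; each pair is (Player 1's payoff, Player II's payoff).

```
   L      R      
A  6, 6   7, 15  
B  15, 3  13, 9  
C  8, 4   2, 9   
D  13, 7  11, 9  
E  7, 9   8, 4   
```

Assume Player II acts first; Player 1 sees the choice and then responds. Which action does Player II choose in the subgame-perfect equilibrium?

Work backward from Player 1's decision.
- L: Player 1 compares 6, 15, 8, 13, 7 and picks B; Player II would get 3.
- R: Player 1 compares 7, 13, 2, 11, 8 and picks B; Player II would get 9.
Among 3, 9, the best is 9 at R. Subgame-perfect outcome: (B, R) with payoffs (13, 9).

R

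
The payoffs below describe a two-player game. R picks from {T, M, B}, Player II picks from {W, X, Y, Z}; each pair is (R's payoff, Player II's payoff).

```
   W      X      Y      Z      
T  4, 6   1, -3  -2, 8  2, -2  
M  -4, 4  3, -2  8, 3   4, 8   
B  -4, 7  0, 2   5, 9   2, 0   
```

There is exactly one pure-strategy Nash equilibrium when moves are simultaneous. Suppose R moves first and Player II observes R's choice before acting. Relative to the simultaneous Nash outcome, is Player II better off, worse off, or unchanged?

better off

Solve by backward induction (R leads).
- T → Player II plays Y (best of 6, -3, 8, -2); R gets -2.
- M → Player II plays Z (best of 4, -2, 3, 8); R gets 4.
- B → Player II plays Y (best of 7, 2, 9, 0); R gets 5.
Maximizing over -2, 4, 5, R chooses B. Subgame-perfect outcome: (B, Y) with payoffs (5, 9).
Under simultaneous play:
R's best replies: W→T; X→M; Y→M; Z→M.
Player II's best replies: T→Y; M→Z; B→Y.
Only (M, Z) has each player best-responding; Nash payoffs (4, 8).
Player II earns 9 sequentially versus 8 at the Nash outcome: better off.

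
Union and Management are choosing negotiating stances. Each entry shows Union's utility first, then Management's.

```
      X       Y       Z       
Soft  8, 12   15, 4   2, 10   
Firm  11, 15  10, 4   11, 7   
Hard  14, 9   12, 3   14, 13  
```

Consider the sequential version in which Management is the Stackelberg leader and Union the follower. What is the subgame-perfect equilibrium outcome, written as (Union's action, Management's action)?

(Hard, Z)

Backward induction with Management moving first.
- X → Union plays Hard (best of 8, 11, 14); Management gets 9.
- Y → Union plays Soft (best of 15, 10, 12); Management gets 4.
- Z → Union plays Hard (best of 2, 11, 14); Management gets 13.
Maximizing over 9, 4, 13, Management chooses Z. Subgame-perfect outcome: (Hard, Z) with payoffs (14, 13).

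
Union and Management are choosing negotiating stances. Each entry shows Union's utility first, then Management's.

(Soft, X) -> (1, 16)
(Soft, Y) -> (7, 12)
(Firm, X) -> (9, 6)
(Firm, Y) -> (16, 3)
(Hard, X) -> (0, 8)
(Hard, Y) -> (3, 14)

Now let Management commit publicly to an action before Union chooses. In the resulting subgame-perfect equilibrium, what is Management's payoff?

Union best-responds to each possible Management move:
- X → Union plays Firm (best of 1, 9, 0); Management gets 6.
- Y → Union plays Firm (best of 7, 16, 3); Management gets 3.
Among 6, 3, the best is 6 at X. Subgame-perfect outcome: (Firm, X) with payoffs (9, 6).

6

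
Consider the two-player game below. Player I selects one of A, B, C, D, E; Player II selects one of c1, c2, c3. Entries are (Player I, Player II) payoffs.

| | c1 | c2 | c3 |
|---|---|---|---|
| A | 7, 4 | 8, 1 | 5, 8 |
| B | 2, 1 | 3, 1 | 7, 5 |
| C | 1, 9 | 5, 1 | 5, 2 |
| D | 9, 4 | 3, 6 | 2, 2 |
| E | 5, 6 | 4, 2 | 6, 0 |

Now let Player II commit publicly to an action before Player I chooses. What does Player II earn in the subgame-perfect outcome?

5

Player I best-responds to each possible Player II move:
- c1: BR = D, leader payoff 4.
- c2: BR = A, leader payoff 1.
- c3: BR = B, leader payoff 5.
Maximizing over 4, 1, 5, Player II chooses c3. Subgame-perfect outcome: (B, c3) with payoffs (7, 5).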